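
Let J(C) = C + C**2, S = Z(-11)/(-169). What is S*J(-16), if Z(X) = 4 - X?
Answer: -3600/169 ≈ -21.302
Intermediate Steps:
S = -15/169 (S = (4 - 1*(-11))/(-169) = (4 + 11)*(-1/169) = 15*(-1/169) = -15/169 ≈ -0.088757)
S*J(-16) = -(-240)*(1 - 16)/169 = -(-240)*(-15)/169 = -15/169*240 = -3600/169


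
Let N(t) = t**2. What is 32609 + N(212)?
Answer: 77553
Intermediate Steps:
32609 + N(212) = 32609 + 212**2 = 32609 + 44944 = 77553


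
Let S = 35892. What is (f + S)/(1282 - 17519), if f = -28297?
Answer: -7595/16237 ≈ -0.46776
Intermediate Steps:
(f + S)/(1282 - 17519) = (-28297 + 35892)/(1282 - 17519) = 7595/(-16237) = 7595*(-1/16237) = -7595/16237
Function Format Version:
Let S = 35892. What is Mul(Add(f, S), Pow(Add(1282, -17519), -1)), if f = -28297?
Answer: Rational(-7595, 16237) ≈ -0.46776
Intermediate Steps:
Mul(Add(f, S), Pow(Add(1282, -17519), -1)) = Mul(Add(-28297, 35892), Pow(Add(1282, -17519), -1)) = Mul(7595, Pow(-16237, -1)) = Mul(7595, Rational(-1, 16237)) = Rational(-7595, 16237)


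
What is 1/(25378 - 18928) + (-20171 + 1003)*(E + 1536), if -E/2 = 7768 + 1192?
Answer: 2025612902401/6450 ≈ 3.1405e+8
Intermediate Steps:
E = -17920 (E = -2*(7768 + 1192) = -2*8960 = -17920)
1/(25378 - 18928) + (-20171 + 1003)*(E + 1536) = 1/(25378 - 18928) + (-20171 + 1003)*(-17920 + 1536) = 1/6450 - 19168*(-16384) = 1/6450 + 314048512 = 2025612902401/6450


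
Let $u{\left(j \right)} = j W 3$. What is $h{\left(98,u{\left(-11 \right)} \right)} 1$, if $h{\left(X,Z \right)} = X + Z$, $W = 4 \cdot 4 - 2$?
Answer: $-364$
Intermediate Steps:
$W = 14$ ($W = 16 - 2 = 14$)
$u{\left(j \right)} = 42 j$ ($u{\left(j \right)} = j 14 \cdot 3 = 14 j 3 = 42 j$)
$h{\left(98,u{\left(-11 \right)} \right)} 1 = \left(98 + 42 \left(-11\right)\right) 1 = \left(98 - 462\right) 1 = \left(-364\right) 1 = -364$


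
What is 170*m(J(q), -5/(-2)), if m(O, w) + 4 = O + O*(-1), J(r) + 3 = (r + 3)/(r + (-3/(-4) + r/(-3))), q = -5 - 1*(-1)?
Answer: -680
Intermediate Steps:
q = -4 (q = -5 + 1 = -4)
J(r) = -3 + (3 + r)/(¾ + 2*r/3) (J(r) = -3 + (r + 3)/(r + (-3/(-4) + r/(-3))) = -3 + (3 + r)/(r + (-3*(-¼) + r*(-⅓))) = -3 + (3 + r)/(r + (¾ - r/3)) = -3 + (3 + r)/(¾ + 2*r/3))
m(O, w) = -4 (m(O, w) = -4 + (O + O*(-1)) = -4 + (O - O) = -4 + 0 = -4)
170*m(J(q), -5/(-2)) = 170*(-4) = -680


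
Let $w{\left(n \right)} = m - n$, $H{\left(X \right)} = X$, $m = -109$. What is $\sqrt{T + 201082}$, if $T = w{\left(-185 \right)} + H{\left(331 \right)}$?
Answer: $\sqrt{201489} \approx 448.88$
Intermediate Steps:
$w{\left(n \right)} = -109 - n$
$T = 407$ ($T = \left(-109 - -185\right) + 331 = \left(-109 + 185\right) + 331 = 76 + 331 = 407$)
$\sqrt{T + 201082} = \sqrt{407 + 201082} = \sqrt{201489}$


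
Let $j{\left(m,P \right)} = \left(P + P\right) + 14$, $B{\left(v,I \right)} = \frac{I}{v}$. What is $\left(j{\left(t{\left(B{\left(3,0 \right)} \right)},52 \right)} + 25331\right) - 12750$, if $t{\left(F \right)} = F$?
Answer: $12699$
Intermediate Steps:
$j{\left(m,P \right)} = 14 + 2 P$ ($j{\left(m,P \right)} = 2 P + 14 = 14 + 2 P$)
$\left(j{\left(t{\left(B{\left(3,0 \right)} \right)},52 \right)} + 25331\right) - 12750 = \left(\left(14 + 2 \cdot 52\right) + 25331\right) - 12750 = \left(\left(14 + 104\right) + 25331\right) - 12750 = \left(118 + 25331\right) - 12750 = 25449 - 12750 = 12699$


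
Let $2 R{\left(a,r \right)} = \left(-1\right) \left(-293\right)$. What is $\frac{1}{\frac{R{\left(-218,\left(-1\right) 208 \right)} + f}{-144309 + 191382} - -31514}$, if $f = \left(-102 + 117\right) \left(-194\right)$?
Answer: $\frac{94146}{2966911517} \approx 3.1732 \cdot 10^{-5}$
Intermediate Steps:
$R{\left(a,r \right)} = \frac{293}{2}$ ($R{\left(a,r \right)} = \frac{\left(-1\right) \left(-293\right)}{2} = \frac{1}{2} \cdot 293 = \frac{293}{2}$)
$f = -2910$ ($f = 15 \left(-194\right) = -2910$)
$\frac{1}{\frac{R{\left(-218,\left(-1\right) 208 \right)} + f}{-144309 + 191382} - -31514} = \frac{1}{\frac{\frac{293}{2} - 2910}{-144309 + 191382} - -31514} = \frac{1}{- \frac{5527}{2 \cdot 47073} + 31514} = \frac{1}{\left(- \frac{5527}{2}\right) \frac{1}{47073} + 31514} = \frac{1}{- \frac{5527}{94146} + 31514} = \frac{1}{\frac{2966911517}{94146}} = \frac{94146}{2966911517}$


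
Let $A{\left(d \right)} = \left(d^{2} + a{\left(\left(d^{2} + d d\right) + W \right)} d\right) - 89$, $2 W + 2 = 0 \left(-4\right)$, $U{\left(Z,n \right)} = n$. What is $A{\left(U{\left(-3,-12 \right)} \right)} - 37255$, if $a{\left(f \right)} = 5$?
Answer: $-37260$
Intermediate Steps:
$W = -1$ ($W = -1 + \frac{0 \left(-4\right)}{2} = -1 + \frac{1}{2} \cdot 0 = -1 + 0 = -1$)
$A{\left(d \right)} = -89 + d^{2} + 5 d$ ($A{\left(d \right)} = \left(d^{2} + 5 d\right) - 89 = -89 + d^{2} + 5 d$)
$A{\left(U{\left(-3,-12 \right)} \right)} - 37255 = \left(-89 + \left(-12\right)^{2} + 5 \left(-12\right)\right) - 37255 = \left(-89 + 144 - 60\right) - 37255 = -5 - 37255 = -37260$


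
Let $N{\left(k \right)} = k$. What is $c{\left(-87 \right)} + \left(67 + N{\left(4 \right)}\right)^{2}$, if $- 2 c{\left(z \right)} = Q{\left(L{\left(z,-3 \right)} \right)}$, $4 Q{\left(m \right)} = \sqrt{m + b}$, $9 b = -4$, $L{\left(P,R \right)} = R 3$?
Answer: $5041 - \frac{i \sqrt{85}}{24} \approx 5041.0 - 0.38415 i$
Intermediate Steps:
$L{\left(P,R \right)} = 3 R$
$b = - \frac{4}{9}$ ($b = \frac{1}{9} \left(-4\right) = - \frac{4}{9} \approx -0.44444$)
$Q{\left(m \right)} = \frac{\sqrt{- \frac{4}{9} + m}}{4}$ ($Q{\left(m \right)} = \frac{\sqrt{m - \frac{4}{9}}}{4} = \frac{\sqrt{- \frac{4}{9} + m}}{4}$)
$c{\left(z \right)} = - \frac{i \sqrt{85}}{24}$ ($c{\left(z \right)} = - \frac{\frac{1}{12} \sqrt{-4 + 9 \cdot 3 \left(-3\right)}}{2} = - \frac{\frac{1}{12} \sqrt{-4 + 9 \left(-9\right)}}{2} = - \frac{\frac{1}{12} \sqrt{-4 - 81}}{2} = - \frac{\frac{1}{12} \sqrt{-85}}{2} = - \frac{\frac{1}{12} i \sqrt{85}}{2} = - \frac{i \sqrt{85}}{24}$)
$c{\left(-87 \right)} + \left(67 + N{\left(4 \right)}\right)^{2} = - \frac{i \sqrt{85}}{24} + \left(67 + 4\right)^{2} = - \frac{i \sqrt{85}}{24} + 71^{2} = - \frac{i \sqrt{85}}{24} + 5041 = 5041 - \frac{i \sqrt{85}}{24}$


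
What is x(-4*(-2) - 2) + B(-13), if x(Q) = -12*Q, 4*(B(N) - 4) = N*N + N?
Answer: -29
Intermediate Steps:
B(N) = 4 + N/4 + N²/4 (B(N) = 4 + (N*N + N)/4 = 4 + (N² + N)/4 = 4 + (N + N²)/4 = 4 + (N/4 + N²/4) = 4 + N/4 + N²/4)
x(-4*(-2) - 2) + B(-13) = -12*(-4*(-2) - 2) + (4 + (¼)*(-13) + (¼)*(-13)²) = -12*(8 - 2) + (4 - 13/4 + (¼)*169) = -12*6 + (4 - 13/4 + 169/4) = -72 + 43 = -29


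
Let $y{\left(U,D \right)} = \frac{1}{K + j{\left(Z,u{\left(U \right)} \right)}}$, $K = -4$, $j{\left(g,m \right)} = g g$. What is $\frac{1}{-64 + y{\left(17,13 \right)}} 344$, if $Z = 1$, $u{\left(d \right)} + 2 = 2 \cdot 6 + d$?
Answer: $- \frac{1032}{193} \approx -5.3472$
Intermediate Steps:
$u{\left(d \right)} = 10 + d$ ($u{\left(d \right)} = -2 + \left(2 \cdot 6 + d\right) = -2 + \left(12 + d\right) = 10 + d$)
$j{\left(g,m \right)} = g^{2}$
$y{\left(U,D \right)} = - \frac{1}{3}$ ($y{\left(U,D \right)} = \frac{1}{-4 + 1^{2}} = \frac{1}{-4 + 1} = \frac{1}{-3} = - \frac{1}{3}$)
$\frac{1}{-64 + y{\left(17,13 \right)}} 344 = \frac{1}{-64 - \frac{1}{3}} \cdot 344 = \frac{1}{- \frac{193}{3}} \cdot 344 = \left(- \frac{3}{193}\right) 344 = - \frac{1032}{193}$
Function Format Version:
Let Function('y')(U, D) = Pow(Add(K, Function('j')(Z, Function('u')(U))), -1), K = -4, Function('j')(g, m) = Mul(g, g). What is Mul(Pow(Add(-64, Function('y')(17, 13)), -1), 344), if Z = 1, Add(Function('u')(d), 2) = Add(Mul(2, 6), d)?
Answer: Rational(-1032, 193) ≈ -5.3472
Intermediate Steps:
Function('u')(d) = Add(10, d) (Function('u')(d) = Add(-2, Add(Mul(2, 6), d)) = Add(-2, Add(12, d)) = Add(10, d))
Function('j')(g, m) = Pow(g, 2)
Function('y')(U, D) = Rational(-1, 3) (Function('y')(U, D) = Pow(Add(-4, Pow(1, 2)), -1) = Pow(Add(-4, 1), -1) = Pow(-3, -1) = Rational(-1, 3))
Mul(Pow(Add(-64, Function('y')(17, 13)), -1), 344) = Mul(Pow(Add(-64, Rational(-1, 3)), -1), 344) = Mul(Pow(Rational(-193, 3), -1), 344) = Mul(Rational(-3, 193), 344) = Rational(-1032, 193)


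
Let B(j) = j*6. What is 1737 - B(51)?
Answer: 1431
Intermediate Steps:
B(j) = 6*j
1737 - B(51) = 1737 - 6*51 = 1737 - 1*306 = 1737 - 306 = 1431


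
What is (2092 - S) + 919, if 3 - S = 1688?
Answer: 4696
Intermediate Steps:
S = -1685 (S = 3 - 1*1688 = 3 - 1688 = -1685)
(2092 - S) + 919 = (2092 - 1*(-1685)) + 919 = (2092 + 1685) + 919 = 3777 + 919 = 4696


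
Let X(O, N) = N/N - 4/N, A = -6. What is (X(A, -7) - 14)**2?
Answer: 7569/49 ≈ 154.47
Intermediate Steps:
X(O, N) = 1 - 4/N
(X(A, -7) - 14)**2 = ((-4 - 7)/(-7) - 14)**2 = (-1/7*(-11) - 14)**2 = (11/7 - 14)**2 = (-87/7)**2 = 7569/49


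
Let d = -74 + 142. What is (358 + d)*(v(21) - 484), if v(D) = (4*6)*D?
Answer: 8520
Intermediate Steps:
v(D) = 24*D
d = 68
(358 + d)*(v(21) - 484) = (358 + 68)*(24*21 - 484) = 426*(504 - 484) = 426*20 = 8520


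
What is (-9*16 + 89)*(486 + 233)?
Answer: -39545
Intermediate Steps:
(-9*16 + 89)*(486 + 233) = (-144 + 89)*719 = -55*719 = -39545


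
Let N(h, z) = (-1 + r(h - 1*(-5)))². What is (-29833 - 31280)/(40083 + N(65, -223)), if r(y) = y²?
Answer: -20371/8013428 ≈ -0.0025421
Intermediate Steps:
N(h, z) = (-1 + (5 + h)²)² (N(h, z) = (-1 + (h - 1*(-5))²)² = (-1 + (h + 5)²)² = (-1 + (5 + h)²)²)
(-29833 - 31280)/(40083 + N(65, -223)) = (-29833 - 31280)/(40083 + (-1 + (5 + 65)²)²) = -61113/(40083 + (-1 + 70²)²) = -61113/(40083 + (-1 + 4900)²) = -61113/(40083 + 4899²) = -61113/(40083 + 24000201) = -61113/24040284 = -61113*1/24040284 = -20371/8013428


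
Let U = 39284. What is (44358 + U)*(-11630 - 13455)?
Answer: -2098159570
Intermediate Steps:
(44358 + U)*(-11630 - 13455) = (44358 + 39284)*(-11630 - 13455) = 83642*(-25085) = -2098159570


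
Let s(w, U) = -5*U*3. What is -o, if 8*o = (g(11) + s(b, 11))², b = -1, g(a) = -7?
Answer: -3698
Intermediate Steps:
s(w, U) = -15*U
o = 3698 (o = (-7 - 15*11)²/8 = (-7 - 165)²/8 = (⅛)*(-172)² = (⅛)*29584 = 3698)
-o = -1*3698 = -3698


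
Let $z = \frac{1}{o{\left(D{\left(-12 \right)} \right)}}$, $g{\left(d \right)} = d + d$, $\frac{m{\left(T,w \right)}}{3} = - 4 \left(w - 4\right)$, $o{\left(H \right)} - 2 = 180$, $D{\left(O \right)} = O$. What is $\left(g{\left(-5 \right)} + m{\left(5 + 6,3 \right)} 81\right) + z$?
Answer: $\frac{175085}{182} \approx 962.01$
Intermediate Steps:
$o{\left(H \right)} = 182$ ($o{\left(H \right)} = 2 + 180 = 182$)
$m{\left(T,w \right)} = 48 - 12 w$ ($m{\left(T,w \right)} = 3 \left(- 4 \left(w - 4\right)\right) = 3 \left(- 4 \left(-4 + w\right)\right) = 3 \left(16 - 4 w\right) = 48 - 12 w$)
$g{\left(d \right)} = 2 d$
$z = \frac{1}{182} \approx 0.0054945$
$\left(g{\left(-5 \right)} + m{\left(5 + 6,3 \right)} 81\right) + z = \left(2 \left(-5\right) + \left(48 - 36\right) 81\right) + \frac{1}{182} = \left(-10 + \left(48 - 36\right) 81\right) + \frac{1}{182} = \left(-10 + 12 \cdot 81\right) + \frac{1}{182} = \left(-10 + 972\right) + \frac{1}{182} = 962 + \frac{1}{182} = \frac{175085}{182}$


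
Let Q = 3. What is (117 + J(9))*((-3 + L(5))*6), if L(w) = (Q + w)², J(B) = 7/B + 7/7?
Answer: 130418/3 ≈ 43473.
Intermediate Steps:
J(B) = 1 + 7/B (J(B) = 7/B + 7*(⅐) = 7/B + 1 = 1 + 7/B)
L(w) = (3 + w)²
(117 + J(9))*((-3 + L(5))*6) = (117 + (7 + 9)/9)*((-3 + (3 + 5)²)*6) = (117 + (⅑)*16)*((-3 + 8²)*6) = (117 + 16/9)*((-3 + 64)*6) = 1069*(61*6)/9 = (1069/9)*366 = 130418/3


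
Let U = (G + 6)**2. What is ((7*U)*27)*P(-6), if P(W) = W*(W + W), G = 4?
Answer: 1360800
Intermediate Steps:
P(W) = 2*W**2 (P(W) = W*(2*W) = 2*W**2)
U = 100 (U = (4 + 6)**2 = 10**2 = 100)
((7*U)*27)*P(-6) = ((7*100)*27)*(2*(-6)**2) = (700*27)*(2*36) = 18900*72 = 1360800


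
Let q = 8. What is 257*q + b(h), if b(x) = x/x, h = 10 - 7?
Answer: 2057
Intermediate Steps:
h = 3
b(x) = 1
257*q + b(h) = 257*8 + 1 = 2056 + 1 = 2057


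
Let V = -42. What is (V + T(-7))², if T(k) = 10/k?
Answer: 92416/49 ≈ 1886.0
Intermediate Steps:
(V + T(-7))² = (-42 + 10/(-7))² = (-42 + 10*(-⅐))² = (-42 - 10/7)² = (-304/7)² = 92416/49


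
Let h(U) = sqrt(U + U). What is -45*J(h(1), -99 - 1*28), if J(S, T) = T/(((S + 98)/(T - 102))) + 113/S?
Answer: -64128015/4801 - 11552175*sqrt(2)/4801 ≈ -16760.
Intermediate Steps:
h(U) = sqrt(2)*sqrt(U) (h(U) = sqrt(2*U) = sqrt(2)*sqrt(U))
J(S, T) = 113/S + T*(-102 + T)/(98 + S) (J(S, T) = T/(((98 + S)/(-102 + T))) + 113/S = T*((-102 + T)/(98 + S)) + 113/S = T*(-102 + T)/(98 + S) + 113/S = 113/S + T*(-102 + T)/(98 + S))
-45*J(h(1), -99 - 1*28) = -45*(11074 + 113*(sqrt(2)*sqrt(1)) + (sqrt(2)*sqrt(1))*(-99 - 1*28)**2 - 102*sqrt(2)*sqrt(1)*(-99 - 1*28))/((sqrt(2)*sqrt(1))*(98 + sqrt(2)*sqrt(1))) = -45*(11074 + 113*(sqrt(2)*1) + (sqrt(2)*1)*(-99 - 28)**2 - 102*sqrt(2)*1*(-99 - 28))/((sqrt(2)*1)*(98 + sqrt(2)*1)) = -45*(11074 + 113*sqrt(2) + sqrt(2)*(-127)**2 - 102*sqrt(2)*(-127))/((sqrt(2))*(98 + sqrt(2))) = -45*sqrt(2)/2*(11074 + 113*sqrt(2) + sqrt(2)*16129 + 12954*sqrt(2))/(98 + sqrt(2)) = -45*sqrt(2)/2*(11074 + 113*sqrt(2) + 16129*sqrt(2) + 12954*sqrt(2))/(98 + sqrt(2)) = -45*sqrt(2)/2*(11074 + 29196*sqrt(2))/(98 + sqrt(2)) = -45*sqrt(2)*(11074 + 29196*sqrt(2))/(2*(98 + sqrt(2)))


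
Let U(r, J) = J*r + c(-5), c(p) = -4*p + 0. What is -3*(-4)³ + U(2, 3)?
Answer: 218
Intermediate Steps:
c(p) = -4*p
U(r, J) = 20 + J*r (U(r, J) = J*r - 4*(-5) = J*r + 20 = 20 + J*r)
-3*(-4)³ + U(2, 3) = -3*(-4)³ + (20 + 3*2) = -3*(-64) + (20 + 6) = 192 + 26 = 218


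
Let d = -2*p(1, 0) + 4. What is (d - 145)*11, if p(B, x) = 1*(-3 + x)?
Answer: -1485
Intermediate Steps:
p(B, x) = -3 + x
d = 10 (d = -2*(-3 + 0) + 4 = -2*(-3) + 4 = 6 + 4 = 10)
(d - 145)*11 = (10 - 145)*11 = -135*11 = -1485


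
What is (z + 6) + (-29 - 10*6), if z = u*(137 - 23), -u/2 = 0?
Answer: -83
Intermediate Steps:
u = 0 (u = -2*0 = 0)
z = 0 (z = 0*(137 - 23) = 0*114 = 0)
(z + 6) + (-29 - 10*6) = (0 + 6) + (-29 - 10*6) = 6 + (-29 - 60) = 6 - 89 = -83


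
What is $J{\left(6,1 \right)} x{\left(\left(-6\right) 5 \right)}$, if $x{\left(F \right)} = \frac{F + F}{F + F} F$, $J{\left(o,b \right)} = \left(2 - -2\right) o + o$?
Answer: $-900$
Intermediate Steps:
$J{\left(o,b \right)} = 5 o$ ($J{\left(o,b \right)} = \left(2 + 2\right) o + o = 4 o + o = 5 o$)
$x{\left(F \right)} = F$ ($x{\left(F \right)} = \frac{2 F}{2 F} F = 2 F \frac{1}{2 F} F = 1 F = F$)
$J{\left(6,1 \right)} x{\left(\left(-6\right) 5 \right)} = 5 \cdot 6 \left(\left(-6\right) 5\right) = 30 \left(-30\right) = -900$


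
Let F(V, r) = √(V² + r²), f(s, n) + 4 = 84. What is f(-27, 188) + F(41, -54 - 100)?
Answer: 80 + √25397 ≈ 239.36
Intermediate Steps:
f(s, n) = 80 (f(s, n) = -4 + 84 = 80)
f(-27, 188) + F(41, -54 - 100) = 80 + √(41² + (-54 - 100)²) = 80 + √(1681 + (-154)²) = 80 + √(1681 + 23716) = 80 + √25397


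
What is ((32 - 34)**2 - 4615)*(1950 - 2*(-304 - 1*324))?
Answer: -14782866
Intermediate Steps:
((32 - 34)**2 - 4615)*(1950 - 2*(-304 - 1*324)) = ((-2)**2 - 4615)*(1950 - 2*(-304 - 324)) = (4 - 4615)*(1950 - 2*(-628)) = -4611*(1950 + 1256) = -4611*3206 = -14782866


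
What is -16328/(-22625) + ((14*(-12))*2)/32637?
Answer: 175098312/246137375 ≈ 0.71138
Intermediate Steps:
-16328/(-22625) + ((14*(-12))*2)/32637 = -16328*(-1/22625) - 168*2*(1/32637) = 16328/22625 - 336*1/32637 = 16328/22625 - 112/10879 = 175098312/246137375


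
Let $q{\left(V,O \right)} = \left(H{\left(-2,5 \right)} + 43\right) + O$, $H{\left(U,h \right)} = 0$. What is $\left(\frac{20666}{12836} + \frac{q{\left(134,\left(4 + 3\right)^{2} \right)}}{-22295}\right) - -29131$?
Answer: $\frac{4168564473389}{143089310} \approx 29133.0$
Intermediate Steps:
$q{\left(V,O \right)} = 43 + O$ ($q{\left(V,O \right)} = \left(0 + 43\right) + O = 43 + O$)
$\left(\frac{20666}{12836} + \frac{q{\left(134,\left(4 + 3\right)^{2} \right)}}{-22295}\right) - -29131 = \left(\frac{20666}{12836} + \frac{43 + \left(4 + 3\right)^{2}}{-22295}\right) - -29131 = \left(20666 \cdot \frac{1}{12836} + \left(43 + 7^{2}\right) \left(- \frac{1}{22295}\right)\right) + 29131 = \left(\frac{10333}{6418} + \left(43 + 49\right) \left(- \frac{1}{22295}\right)\right) + 29131 = \left(\frac{10333}{6418} + 92 \left(- \frac{1}{22295}\right)\right) + 29131 = \left(\frac{10333}{6418} - \frac{92}{22295}\right) + 29131 = \frac{229783779}{143089310} + 29131 = \frac{4168564473389}{143089310}$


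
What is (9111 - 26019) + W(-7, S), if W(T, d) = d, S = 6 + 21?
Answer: -16881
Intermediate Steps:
S = 27
(9111 - 26019) + W(-7, S) = (9111 - 26019) + 27 = -16908 + 27 = -16881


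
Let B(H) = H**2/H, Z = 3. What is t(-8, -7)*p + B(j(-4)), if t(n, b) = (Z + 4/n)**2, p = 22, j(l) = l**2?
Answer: 307/2 ≈ 153.50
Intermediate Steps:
t(n, b) = (3 + 4/n)**2
B(H) = H
t(-8, -7)*p + B(j(-4)) = ((4 + 3*(-8))**2/(-8)**2)*22 + (-4)**2 = ((4 - 24)**2/64)*22 + 16 = ((1/64)*(-20)**2)*22 + 16 = ((1/64)*400)*22 + 16 = (25/4)*22 + 16 = 275/2 + 16 = 307/2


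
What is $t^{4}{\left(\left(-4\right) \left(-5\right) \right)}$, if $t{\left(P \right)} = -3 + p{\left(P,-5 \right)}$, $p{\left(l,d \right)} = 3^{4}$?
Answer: $37015056$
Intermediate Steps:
$p{\left(l,d \right)} = 81$
$t{\left(P \right)} = 78$ ($t{\left(P \right)} = -3 + 81 = 78$)
$t^{4}{\left(\left(-4\right) \left(-5\right) \right)} = 78^{4} = 37015056$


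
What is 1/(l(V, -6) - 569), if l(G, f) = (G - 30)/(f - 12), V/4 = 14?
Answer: -9/5134 ≈ -0.0017530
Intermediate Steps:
V = 56 (V = 4*14 = 56)
l(G, f) = (-30 + G)/(-12 + f)
1/(l(V, -6) - 569) = 1/((-30 + 56)/(-12 - 6) - 569) = 1/(26/(-18) - 569) = 1/(-1/18*26 - 569) = 1/(-13/9 - 569) = 1/(-5134/9) = -9/5134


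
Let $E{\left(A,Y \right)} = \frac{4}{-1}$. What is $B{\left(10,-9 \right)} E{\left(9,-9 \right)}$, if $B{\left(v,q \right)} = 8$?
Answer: $-32$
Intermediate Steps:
$E{\left(A,Y \right)} = -4$ ($E{\left(A,Y \right)} = 4 \left(-1\right) = -4$)
$B{\left(10,-9 \right)} E{\left(9,-9 \right)} = 8 \left(-4\right) = -32$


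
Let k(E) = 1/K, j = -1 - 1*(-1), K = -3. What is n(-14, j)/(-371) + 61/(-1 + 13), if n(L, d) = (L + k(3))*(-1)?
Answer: 22459/4452 ≈ 5.0447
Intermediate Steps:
j = 0 (j = -1 + 1 = 0)
k(E) = -⅓ (k(E) = 1/(-3) = -⅓)
n(L, d) = ⅓ - L (n(L, d) = (L - ⅓)*(-1) = (-⅓ + L)*(-1) = ⅓ - L)
n(-14, j)/(-371) + 61/(-1 + 13) = (⅓ - 1*(-14))/(-371) + 61/(-1 + 13) = (⅓ + 14)*(-1/371) + 61/12 = (43/3)*(-1/371) + 61*(1/12) = -43/1113 + 61/12 = 22459/4452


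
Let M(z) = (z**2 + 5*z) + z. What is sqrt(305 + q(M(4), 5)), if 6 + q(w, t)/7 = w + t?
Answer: 17*sqrt(2) ≈ 24.042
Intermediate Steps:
M(z) = z**2 + 6*z
q(w, t) = -42 + 7*t + 7*w (q(w, t) = -42 + 7*(w + t) = -42 + 7*(t + w) = -42 + (7*t + 7*w) = -42 + 7*t + 7*w)
sqrt(305 + q(M(4), 5)) = sqrt(305 + (-42 + 7*5 + 7*(4*(6 + 4)))) = sqrt(305 + (-42 + 35 + 7*(4*10))) = sqrt(305 + (-42 + 35 + 7*40)) = sqrt(305 + (-42 + 35 + 280)) = sqrt(305 + 273) = sqrt(578) = 17*sqrt(2)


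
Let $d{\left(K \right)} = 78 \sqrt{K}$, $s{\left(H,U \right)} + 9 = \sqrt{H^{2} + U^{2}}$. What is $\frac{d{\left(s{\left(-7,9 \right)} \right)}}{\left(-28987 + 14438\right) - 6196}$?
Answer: $- \frac{26 \sqrt{-9 + \sqrt{130}}}{6915} \approx -0.005827$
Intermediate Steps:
$s{\left(H,U \right)} = -9 + \sqrt{H^{2} + U^{2}}$
$\frac{d{\left(s{\left(-7,9 \right)} \right)}}{\left(-28987 + 14438\right) - 6196} = \frac{78 \sqrt{-9 + \sqrt{\left(-7\right)^{2} + 9^{2}}}}{\left(-28987 + 14438\right) - 6196} = \frac{78 \sqrt{-9 + \sqrt{49 + 81}}}{-14549 - 6196} = \frac{78 \sqrt{-9 + \sqrt{130}}}{-20745} = 78 \sqrt{-9 + \sqrt{130}} \left(- \frac{1}{20745}\right) = - \frac{26 \sqrt{-9 + \sqrt{130}}}{6915}$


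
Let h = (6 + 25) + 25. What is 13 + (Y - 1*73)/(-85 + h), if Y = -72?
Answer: 18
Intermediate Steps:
h = 56 (h = 31 + 25 = 56)
13 + (Y - 1*73)/(-85 + h) = 13 + (-72 - 1*73)/(-85 + 56) = 13 + (-72 - 73)/(-29) = 13 - 1/29*(-145) = 13 + 5 = 18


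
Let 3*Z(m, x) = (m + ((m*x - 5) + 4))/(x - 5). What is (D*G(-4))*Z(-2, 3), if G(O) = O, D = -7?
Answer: 42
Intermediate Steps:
Z(m, x) = (-1 + m + m*x)/(3*(-5 + x)) (Z(m, x) = ((m + ((m*x - 5) + 4))/(x - 5))/3 = ((m + ((-5 + m*x) + 4))/(-5 + x))/3 = ((m + (-1 + m*x))/(-5 + x))/3 = ((-1 + m + m*x)/(-5 + x))/3 = (-1 + m + m*x)/(3*(-5 + x)))
(D*G(-4))*Z(-2, 3) = (-7*(-4))*((-1 - 2 - 2*3)/(3*(-5 + 3))) = 28*((⅓)*(-1 - 2 - 6)/(-2)) = 28*((⅓)*(-½)*(-9)) = 28*(3/2) = 42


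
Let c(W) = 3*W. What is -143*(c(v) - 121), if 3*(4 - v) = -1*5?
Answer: 14872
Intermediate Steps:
v = 17/3 (v = 4 - (-1)*5/3 = 4 - ⅓*(-5) = 4 + 5/3 = 17/3 ≈ 5.6667)
-143*(c(v) - 121) = -143*(3*(17/3) - 121) = -143*(17 - 121) = -143*(-104) = 14872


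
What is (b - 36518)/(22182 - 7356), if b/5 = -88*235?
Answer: -69959/7413 ≈ -9.4373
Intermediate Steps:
b = -103400 (b = 5*(-88*235) = 5*(-20680) = -103400)
(b - 36518)/(22182 - 7356) = (-103400 - 36518)/(22182 - 7356) = -139918/14826 = -139918*1/14826 = -69959/7413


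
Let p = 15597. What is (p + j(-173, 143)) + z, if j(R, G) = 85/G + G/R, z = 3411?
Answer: 470233168/24739 ≈ 19008.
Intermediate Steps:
(p + j(-173, 143)) + z = (15597 + (85/143 + 143/(-173))) + 3411 = (15597 + (85*(1/143) + 143*(-1/173))) + 3411 = (15597 + (85/143 - 143/173)) + 3411 = (15597 - 5744/24739) + 3411 = 385848439/24739 + 3411 = 470233168/24739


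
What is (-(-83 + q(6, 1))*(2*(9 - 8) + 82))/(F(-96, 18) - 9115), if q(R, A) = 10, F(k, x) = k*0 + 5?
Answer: -3066/4555 ≈ -0.67311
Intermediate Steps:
F(k, x) = 5 (F(k, x) = 0 + 5 = 5)
(-(-83 + q(6, 1))*(2*(9 - 8) + 82))/(F(-96, 18) - 9115) = (-(-83 + 10)*(2*(9 - 8) + 82))/(5 - 9115) = (-(-73)*(2*1 + 82))/(-9110) = -(-1)*(-73*(2 + 82))/9110 = -(-1)*(-73*84)/9110 = -(-1)*(-6132)/9110 = -1/9110*6132 = -3066/4555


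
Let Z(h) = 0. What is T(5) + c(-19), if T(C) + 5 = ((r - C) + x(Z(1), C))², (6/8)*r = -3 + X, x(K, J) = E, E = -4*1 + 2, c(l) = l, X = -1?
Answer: 1153/9 ≈ 128.11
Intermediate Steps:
E = -2 (E = -4 + 2 = -2)
x(K, J) = -2
r = -16/3 (r = 4*(-3 - 1)/3 = (4/3)*(-4) = -16/3 ≈ -5.3333)
T(C) = -5 + (-22/3 - C)² (T(C) = -5 + ((-16/3 - C) - 2)² = -5 + (-22/3 - C)²)
T(5) + c(-19) = (-5 + (22 + 3*5)²/9) - 19 = (-5 + (22 + 15)²/9) - 19 = (-5 + (⅑)*37²) - 19 = (-5 + (⅑)*1369) - 19 = (-5 + 1369/9) - 19 = 1324/9 - 19 = 1153/9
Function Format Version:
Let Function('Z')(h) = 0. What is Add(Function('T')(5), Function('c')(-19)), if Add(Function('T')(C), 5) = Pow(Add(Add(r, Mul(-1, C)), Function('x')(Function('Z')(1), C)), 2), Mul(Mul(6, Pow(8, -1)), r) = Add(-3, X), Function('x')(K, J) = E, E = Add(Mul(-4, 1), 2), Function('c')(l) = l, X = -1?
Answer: Rational(1153, 9) ≈ 128.11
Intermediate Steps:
E = -2 (E = Add(-4, 2) = -2)
Function('x')(K, J) = -2
r = Rational(-16, 3) (r = Mul(Rational(4, 3), Add(-3, -1)) = Mul(Rational(4, 3), -4) = Rational(-16, 3) ≈ -5.3333)
Function('T')(C) = Add(-5, Pow(Add(Rational(-22, 3), Mul(-1, C)), 2)) (Function('T')(C) = Add(-5, Pow(Add(Add(Rational(-16, 3), Mul(-1, C)), -2), 2)) = Add(-5, Pow(Add(Rational(-22, 3), Mul(-1, C)), 2)))
Add(Function('T')(5), Function('c')(-19)) = Add(Add(-5, Mul(Rational(1, 9), Pow(Add(22, Mul(3, 5)), 2))), -19) = Add(Add(-5, Mul(Rational(1, 9), Pow(Add(22, 15), 2))), -19) = Add(Add(-5, Mul(Rational(1, 9), Pow(37, 2))), -19) = Add(Add(-5, Mul(Rational(1, 9), 1369)), -19) = Add(Add(-5, Rational(1369, 9)), -19) = Add(Rational(1324, 9), -19) = Rational(1153, 9)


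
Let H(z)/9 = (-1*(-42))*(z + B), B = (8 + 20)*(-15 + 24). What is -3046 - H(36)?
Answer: -111910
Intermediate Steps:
B = 252 (B = 28*9 = 252)
H(z) = 95256 + 378*z (H(z) = 9*((-1*(-42))*(z + 252)) = 9*(42*(252 + z)) = 9*(10584 + 42*z) = 95256 + 378*z)
-3046 - H(36) = -3046 - (95256 + 378*36) = -3046 - (95256 + 13608) = -3046 - 1*108864 = -3046 - 108864 = -111910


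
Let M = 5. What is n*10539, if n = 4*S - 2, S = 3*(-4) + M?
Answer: -316170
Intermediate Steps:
S = -7 (S = 3*(-4) + 5 = -12 + 5 = -7)
n = -30 (n = 4*(-7) - 2 = -28 - 2 = -30)
n*10539 = -30*10539 = -316170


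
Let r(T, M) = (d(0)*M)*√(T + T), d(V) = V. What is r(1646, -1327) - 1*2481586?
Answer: -2481586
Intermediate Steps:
r(T, M) = 0 (r(T, M) = (0*M)*√(T + T) = 0*√(2*T) = 0*(√2*√T) = 0)
r(1646, -1327) - 1*2481586 = 0 - 1*2481586 = 0 - 2481586 = -2481586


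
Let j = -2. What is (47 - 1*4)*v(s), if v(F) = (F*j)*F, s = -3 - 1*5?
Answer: -5504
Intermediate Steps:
s = -8 (s = -3 - 5 = -8)
v(F) = -2*F² (v(F) = (F*(-2))*F = (-2*F)*F = -2*F²)
(47 - 1*4)*v(s) = (47 - 1*4)*(-2*(-8)²) = (47 - 4)*(-2*64) = 43*(-128) = -5504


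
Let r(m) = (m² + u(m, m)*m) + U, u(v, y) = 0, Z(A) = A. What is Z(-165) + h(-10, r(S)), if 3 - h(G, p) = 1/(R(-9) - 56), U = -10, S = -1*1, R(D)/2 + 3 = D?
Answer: -12959/80 ≈ -161.99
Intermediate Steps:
R(D) = -6 + 2*D
S = -1
r(m) = -10 + m² (r(m) = (m² + 0*m) - 10 = (m² + 0) - 10 = m² - 10 = -10 + m²)
h(G, p) = 241/80 (h(G, p) = 3 - 1/((-6 + 2*(-9)) - 56) = 3 - 1/((-6 - 18) - 56) = 3 - 1/(-24 - 56) = 3 - 1/(-80) = 3 - 1*(-1/80) = 3 + 1/80 = 241/80)
Z(-165) + h(-10, r(S)) = -165 + 241/80 = -12959/80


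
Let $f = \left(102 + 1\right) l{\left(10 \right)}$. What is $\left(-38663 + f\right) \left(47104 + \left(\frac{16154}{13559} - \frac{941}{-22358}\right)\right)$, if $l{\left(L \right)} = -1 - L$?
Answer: $- \frac{40592066349332346}{21653723} \approx -1.8746 \cdot 10^{9}$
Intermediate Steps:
$f = -1133$ ($f = \left(102 + 1\right) \left(-1 - 10\right) = 103 \left(-1 - 10\right) = 103 \left(-11\right) = -1133$)
$\left(-38663 + f\right) \left(47104 + \left(\frac{16154}{13559} - \frac{941}{-22358}\right)\right) = \left(-38663 - 1133\right) \left(47104 + \left(\frac{16154}{13559} - \frac{941}{-22358}\right)\right) = - 39796 \left(47104 + \left(16154 \cdot \frac{1}{13559} - - \frac{941}{22358}\right)\right) = - 39796 \left(47104 + \left(\frac{16154}{13559} + \frac{941}{22358}\right)\right) = - 39796 \left(47104 + \frac{53418593}{43307446}\right) = \left(-39796\right) \frac{2040007354977}{43307446} = - \frac{40592066349332346}{21653723}$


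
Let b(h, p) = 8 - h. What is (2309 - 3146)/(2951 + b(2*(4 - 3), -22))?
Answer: -837/2957 ≈ -0.28306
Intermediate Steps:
(2309 - 3146)/(2951 + b(2*(4 - 3), -22)) = (2309 - 3146)/(2951 + (8 - 2*(4 - 3))) = -837/(2951 + (8 - 2)) = -837/(2951 + 6) = -837/2957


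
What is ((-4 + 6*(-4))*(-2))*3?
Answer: 168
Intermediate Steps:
((-4 + 6*(-4))*(-2))*3 = ((-4 - 24)*(-2))*3 = -28*(-2)*3 = 56*3 = 168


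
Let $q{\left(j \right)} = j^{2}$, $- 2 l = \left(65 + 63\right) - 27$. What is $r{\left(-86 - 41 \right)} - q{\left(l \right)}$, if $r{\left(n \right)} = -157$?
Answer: $- \frac{10829}{4} \approx -2707.3$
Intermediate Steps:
$l = - \frac{101}{2}$ ($l = - \frac{\left(65 + 63\right) - 27}{2} = - \frac{128 - 27}{2} = \left(- \frac{1}{2}\right) 101 = - \frac{101}{2} \approx -50.5$)
$r{\left(-86 - 41 \right)} - q{\left(l \right)} = -157 - \left(- \frac{101}{2}\right)^{2} = -157 - \frac{10201}{4} = - \frac{10829}{4}$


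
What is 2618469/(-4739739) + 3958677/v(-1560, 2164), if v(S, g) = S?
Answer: -2085242286327/821554760 ≈ -2538.2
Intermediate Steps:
2618469/(-4739739) + 3958677/v(-1560, 2164) = 2618469/(-4739739) + 3958677/(-1560) = 2618469*(-1/4739739) + 3958677*(-1/1560) = -872823/1579913 - 1319559/520 = -2085242286327/821554760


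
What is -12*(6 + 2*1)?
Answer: -96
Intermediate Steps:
-12*(6 + 2*1) = -12*(6 + 2) = -12*8 = -96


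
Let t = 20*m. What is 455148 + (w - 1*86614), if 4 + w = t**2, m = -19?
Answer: 512930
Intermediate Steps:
t = -380 (t = 20*(-19) = -380)
w = 144396 (w = -4 + (-380)**2 = -4 + 144400 = 144396)
455148 + (w - 1*86614) = 455148 + (144396 - 1*86614) = 455148 + (144396 - 86614) = 455148 + 57782 = 512930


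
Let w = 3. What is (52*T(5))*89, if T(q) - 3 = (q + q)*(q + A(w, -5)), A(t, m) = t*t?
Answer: 661804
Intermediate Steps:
A(t, m) = t²
T(q) = 3 + 2*q*(9 + q) (T(q) = 3 + (q + q)*(q + 3²) = 3 + (2*q)*(q + 9) = 3 + (2*q)*(9 + q) = 3 + 2*q*(9 + q))
(52*T(5))*89 = (52*(3 + 2*5² + 18*5))*89 = (52*(3 + 2*25 + 90))*89 = (52*(3 + 50 + 90))*89 = (52*143)*89 = 7436*89 = 661804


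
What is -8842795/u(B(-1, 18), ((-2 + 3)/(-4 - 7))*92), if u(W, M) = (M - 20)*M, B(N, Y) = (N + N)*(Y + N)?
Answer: -82306015/2208 ≈ -37276.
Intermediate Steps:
B(N, Y) = 2*N*(N + Y) (B(N, Y) = (2*N)*(N + Y) = 2*N*(N + Y))
u(W, M) = M*(-20 + M) (u(W, M) = (-20 + M)*M = M*(-20 + M))
-8842795/u(B(-1, 18), ((-2 + 3)/(-4 - 7))*92) = -8842795*(-4 - 7)/(92*(-20 + ((-2 + 3)/(-4 - 7))*92)*(-2 + 3)) = -8842795*(-11/(92*(-20 + (1/(-11))*92))) = -8842795*(-11/(92*(-20 + (1*(-1/11))*92))) = -8842795*(-11/(92*(-20 - 1/11*92))) = -8842795*(-11/(92*(-20 - 92/11))) = -8842795/((-92/11*(-312/11))) = -8842795/28704/121 = -8842795*121/28704 = -82306015/2208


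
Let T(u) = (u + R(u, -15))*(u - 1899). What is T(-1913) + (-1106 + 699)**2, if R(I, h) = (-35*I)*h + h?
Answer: 3836002085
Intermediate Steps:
R(I, h) = h - 35*I*h (R(I, h) = -35*I*h + h = h - 35*I*h)
T(u) = (-1899 + u)*(-15 + 526*u) (T(u) = (u - 15*(1 - 35*u))*(u - 1899) = (u + (-15 + 525*u))*(-1899 + u) = (-15 + 526*u)*(-1899 + u) = (-1899 + u)*(-15 + 526*u))
T(-1913) + (-1106 + 699)**2 = (28485 - 998889*(-1913) + 526*(-1913)**2) + (-1106 + 699)**2 = (28485 + 1910874657 + 526*3659569) + (-407)**2 = (28485 + 1910874657 + 1924933294) + 165649 = 3835836436 + 165649 = 3836002085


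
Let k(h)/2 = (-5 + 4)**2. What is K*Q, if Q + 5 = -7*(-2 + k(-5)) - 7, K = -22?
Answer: 264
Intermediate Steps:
k(h) = 2 (k(h) = 2*(-5 + 4)**2 = 2*(-1)**2 = 2*1 = 2)
Q = -12 (Q = -5 + (-7*(-2 + 2) - 7) = -5 + (-7*0 - 7) = -5 + (0 - 7) = -5 - 7 = -12)
K*Q = -22*(-12) = 264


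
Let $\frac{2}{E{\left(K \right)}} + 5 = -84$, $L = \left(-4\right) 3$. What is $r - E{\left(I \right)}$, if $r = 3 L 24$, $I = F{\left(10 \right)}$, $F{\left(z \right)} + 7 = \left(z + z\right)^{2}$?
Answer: $- \frac{76894}{89} \approx -863.98$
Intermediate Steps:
$F{\left(z \right)} = -7 + 4 z^{2}$ ($F{\left(z \right)} = -7 + \left(z + z\right)^{2} = -7 + \left(2 z\right)^{2} = -7 + 4 z^{2}$)
$L = -12$
$I = 393$ ($I = -7 + 4 \cdot 10^{2} = -7 + 4 \cdot 100 = -7 + 400 = 393$)
$E{\left(K \right)} = - \frac{2}{89}$ ($E{\left(K \right)} = \frac{2}{-5 - 84} = \frac{2}{-89} = 2 \left(- \frac{1}{89}\right) = - \frac{2}{89}$)
$r = -864$ ($r = 3 \left(-12\right) 24 = \left(-36\right) 24 = -864$)
$r - E{\left(I \right)} = -864 - - \frac{2}{89} = -864 + \frac{2}{89} = - \frac{76894}{89}$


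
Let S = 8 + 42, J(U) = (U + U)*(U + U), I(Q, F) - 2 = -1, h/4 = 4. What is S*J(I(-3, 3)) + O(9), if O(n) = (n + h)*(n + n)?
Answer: 650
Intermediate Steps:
h = 16 (h = 4*4 = 16)
I(Q, F) = 1 (I(Q, F) = 2 - 1 = 1)
J(U) = 4*U² (J(U) = (2*U)*(2*U) = 4*U²)
O(n) = 2*n*(16 + n) (O(n) = (n + 16)*(n + n) = (16 + n)*(2*n) = 2*n*(16 + n))
S = 50
S*J(I(-3, 3)) + O(9) = 50*(4*1²) + 2*9*(16 + 9) = 50*(4*1) + 2*9*25 = 50*4 + 450 = 200 + 450 = 650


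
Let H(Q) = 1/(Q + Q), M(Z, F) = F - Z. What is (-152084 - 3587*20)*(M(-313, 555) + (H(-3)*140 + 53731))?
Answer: -12215344016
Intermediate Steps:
H(Q) = 1/(2*Q)
(-152084 - 3587*20)*(M(-313, 555) + (H(-3)*140 + 53731)) = (-152084 - 3587*20)*((555 - 1*(-313)) + (((½)/(-3))*140 + 53731)) = (-152084 - 71740)*((555 + 313) + (((½)*(-⅓))*140 + 53731)) = -223824*(868 + (-⅙*140 + 53731)) = -223824*(868 + (-70/3 + 53731)) = -223824*(868 + 161123/3) = -223824*163727/3 = -12215344016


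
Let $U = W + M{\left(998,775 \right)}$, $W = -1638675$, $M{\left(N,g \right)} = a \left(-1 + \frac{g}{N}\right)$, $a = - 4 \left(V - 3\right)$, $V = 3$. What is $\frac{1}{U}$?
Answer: $- \frac{1}{1638675} \approx -6.1025 \cdot 10^{-7}$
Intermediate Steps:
$a = 0$ ($a = - 4 \left(3 - 3\right) = \left(-4\right) 0 = 0$)
$M{\left(N,g \right)} = 0$ ($M{\left(N,g \right)} = 0 \left(-1 + \frac{g}{N}\right) = 0$)
$U = -1638675$ ($U = -1638675 + 0 = -1638675$)
$\frac{1}{U} = \frac{1}{-1638675} = - \frac{1}{1638675}$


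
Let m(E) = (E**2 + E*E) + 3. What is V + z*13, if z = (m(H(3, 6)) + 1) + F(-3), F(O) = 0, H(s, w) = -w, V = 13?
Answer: 1001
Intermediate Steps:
m(E) = 3 + 2*E**2 (m(E) = (E**2 + E**2) + 3 = 2*E**2 + 3 = 3 + 2*E**2)
z = 76 (z = ((3 + 2*(-1*6)**2) + 1) + 0 = ((3 + 2*(-6)**2) + 1) + 0 = ((3 + 2*36) + 1) + 0 = ((3 + 72) + 1) + 0 = (75 + 1) + 0 = 76 + 0 = 76)
V + z*13 = 13 + 76*13 = 13 + 988 = 1001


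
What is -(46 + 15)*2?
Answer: -122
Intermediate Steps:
-(46 + 15)*2 = -61*2 = -1*122 = -122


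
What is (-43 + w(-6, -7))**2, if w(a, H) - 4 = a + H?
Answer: 2704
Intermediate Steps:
w(a, H) = 4 + H + a (w(a, H) = 4 + (a + H) = 4 + (H + a) = 4 + H + a)
(-43 + w(-6, -7))**2 = (-43 + (4 - 7 - 6))**2 = (-43 - 9)**2 = (-52)**2 = 2704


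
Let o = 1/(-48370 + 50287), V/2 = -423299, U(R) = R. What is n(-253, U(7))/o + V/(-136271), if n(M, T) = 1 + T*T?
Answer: 13062421948/136271 ≈ 95856.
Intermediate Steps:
V = -846598 (V = 2*(-423299) = -846598)
o = 1/1917 ≈ 0.00052165
n(M, T) = 1 + T²
n(-253, U(7))/o + V/(-136271) = (1 + 7²)/(1/1917) - 846598/(-136271) = (1 + 49)*1917 - 846598*(-1/136271) = 50*1917 + 846598/136271 = 95850 + 846598/136271 = 13062421948/136271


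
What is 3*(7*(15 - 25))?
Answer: -210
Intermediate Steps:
3*(7*(15 - 25)) = 3*(7*(-10)) = 3*(-70) = -210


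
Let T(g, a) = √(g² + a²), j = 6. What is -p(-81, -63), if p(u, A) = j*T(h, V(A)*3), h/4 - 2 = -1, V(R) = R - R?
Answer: -24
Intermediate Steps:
V(R) = 0
h = 4 (h = 8 + 4*(-1) = 8 - 4 = 4)
T(g, a) = √(a² + g²)
p(u, A) = 24 (p(u, A) = 6*√((0*3)² + 4²) = 6*√(0² + 16) = 6*√(0 + 16) = 6*√16 = 6*4 = 24)
-p(-81, -63) = -1*24 = -24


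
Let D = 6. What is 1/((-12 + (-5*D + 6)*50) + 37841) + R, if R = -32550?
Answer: -1192273949/36629 ≈ -32550.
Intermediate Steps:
1/((-12 + (-5*D + 6)*50) + 37841) + R = 1/((-12 + (-5*6 + 6)*50) + 37841) - 32550 = 1/((-12 + (-30 + 6)*50) + 37841) - 32550 = 1/((-12 - 24*50) + 37841) - 32550 = 1/((-12 - 1200) + 37841) - 32550 = 1/(-1212 + 37841) - 32550 = 1/36629 - 32550 = -1192273949/36629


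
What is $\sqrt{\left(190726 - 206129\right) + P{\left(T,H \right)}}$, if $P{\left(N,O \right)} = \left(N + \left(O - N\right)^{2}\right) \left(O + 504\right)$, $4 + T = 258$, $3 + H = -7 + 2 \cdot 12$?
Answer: $\sqrt{29952969} \approx 5472.9$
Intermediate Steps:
$H = 14$ ($H = -3 + \left(-7 + 2 \cdot 12\right) = -3 + \left(-7 + 24\right) = -3 + 17 = 14$)
$T = 254$ ($T = -4 + 258 = 254$)
$P{\left(N,O \right)} = \left(504 + O\right) \left(N + \left(O - N\right)^{2}\right)$ ($P{\left(N,O \right)} = \left(N + \left(O - N\right)^{2}\right) \left(504 + O\right) = \left(504 + O\right) \left(N + \left(O - N\right)^{2}\right)$)
$\sqrt{\left(190726 - 206129\right) + P{\left(T,H \right)}} = \sqrt{\left(190726 - 206129\right) + \left(504 \cdot 254 + 504 \left(254 - 14\right)^{2} + 254 \cdot 14 + 14 \left(254 - 14\right)^{2}\right)} = \sqrt{\left(190726 - 206129\right) + \left(128016 + 504 \left(254 - 14\right)^{2} + 3556 + 14 \left(254 - 14\right)^{2}\right)} = \sqrt{-15403 + \left(128016 + 504 \cdot 240^{2} + 3556 + 14 \cdot 240^{2}\right)} = \sqrt{-15403 + \left(128016 + 504 \cdot 57600 + 3556 + 14 \cdot 57600\right)} = \sqrt{-15403 + \left(128016 + 29030400 + 3556 + 806400\right)} = \sqrt{-15403 + 29968372} = \sqrt{29952969}$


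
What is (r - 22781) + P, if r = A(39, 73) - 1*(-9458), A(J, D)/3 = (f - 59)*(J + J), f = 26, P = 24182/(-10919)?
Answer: -229814537/10919 ≈ -21047.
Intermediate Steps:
P = -24182/10919 (P = 24182*(-1/10919) = -24182/10919 ≈ -2.2147)
A(J, D) = -198*J (A(J, D) = 3*((26 - 59)*(J + J)) = 3*(-66*J) = -198*J)
r = 1736 (r = -198*39 - 1*(-9458) = -7722 + 9458 = 1736)
(r - 22781) + P = (1736 - 22781) - 24182/10919 = -21045 - 24182/10919 = -229814537/10919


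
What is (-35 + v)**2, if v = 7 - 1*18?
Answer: 2116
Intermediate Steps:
v = -11 (v = 7 - 18 = -11)
(-35 + v)**2 = (-35 - 11)**2 = (-46)**2 = 2116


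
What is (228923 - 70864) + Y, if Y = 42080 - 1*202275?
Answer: -2136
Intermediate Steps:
Y = -160195 (Y = 42080 - 202275 = -160195)
(228923 - 70864) + Y = (228923 - 70864) - 160195 = 158059 - 160195 = -2136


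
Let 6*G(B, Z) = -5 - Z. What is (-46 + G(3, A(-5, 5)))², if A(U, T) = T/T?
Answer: 2209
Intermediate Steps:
A(U, T) = 1
G(B, Z) = -⅚ - Z/6 (G(B, Z) = (-5 - Z)/6 = -⅚ - Z/6)
(-46 + G(3, A(-5, 5)))² = (-46 + (-⅚ - ⅙*1))² = (-46 + (-⅚ - ⅙))² = (-46 - 1)² = (-47)² = 2209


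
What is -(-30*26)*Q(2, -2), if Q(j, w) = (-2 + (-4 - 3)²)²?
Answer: 1723020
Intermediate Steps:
Q(j, w) = 2209 (Q(j, w) = (-2 + (-7)²)² = (-2 + 49)² = 47² = 2209)
-(-30*26)*Q(2, -2) = -(-30*26)*2209 = -(-780)*2209 = -1*(-1723020) = 1723020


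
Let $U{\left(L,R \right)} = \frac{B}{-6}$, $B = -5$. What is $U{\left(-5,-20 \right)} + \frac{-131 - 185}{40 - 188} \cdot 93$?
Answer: $\frac{44267}{222} \approx 199.4$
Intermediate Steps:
$U{\left(L,R \right)} = \frac{5}{6}$ ($U{\left(L,R \right)} = - \frac{5}{-6} = \left(-5\right) \left(- \frac{1}{6}\right) = \frac{5}{6}$)
$U{\left(-5,-20 \right)} + \frac{-131 - 185}{40 - 188} \cdot 93 = \frac{5}{6} + \frac{-131 - 185}{40 - 188} \cdot 93 = \frac{5}{6} + - \frac{316}{-148} \cdot 93 = \frac{5}{6} + \left(-316\right) \left(- \frac{1}{148}\right) 93 = \frac{5}{6} + \frac{79}{37} \cdot 93 = \frac{5}{6} + \frac{7347}{37} = \frac{44267}{222}$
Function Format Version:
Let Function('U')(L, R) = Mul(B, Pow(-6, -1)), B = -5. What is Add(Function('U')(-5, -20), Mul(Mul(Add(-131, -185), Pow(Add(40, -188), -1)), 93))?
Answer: Rational(44267, 222) ≈ 199.40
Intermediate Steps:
Function('U')(L, R) = Rational(5, 6) (Function('U')(L, R) = Mul(-5, Pow(-6, -1)) = Mul(-5, Rational(-1, 6)) = Rational(5, 6))
Add(Function('U')(-5, -20), Mul(Mul(Add(-131, -185), Pow(Add(40, -188), -1)), 93)) = Add(Rational(5, 6), Mul(Mul(Add(-131, -185), Pow(Add(40, -188), -1)), 93)) = Add(Rational(5, 6), Mul(Mul(-316, Pow(-148, -1)), 93)) = Add(Rational(5, 6), Mul(Mul(-316, Rational(-1, 148)), 93)) = Add(Rational(5, 6), Mul(Rational(79, 37), 93)) = Add(Rational(5, 6), Rational(7347, 37)) = Rational(44267, 222)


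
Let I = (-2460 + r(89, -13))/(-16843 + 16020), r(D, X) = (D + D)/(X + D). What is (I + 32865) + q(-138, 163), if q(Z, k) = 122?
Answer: 1031728829/31274 ≈ 32990.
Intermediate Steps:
r(D, X) = 2*D/(D + X) (r(D, X) = (2*D)/(D + X) = 2*D/(D + X))
I = 93391/31274 (I = (-2460 + 2*89/(89 - 13))/(-16843 + 16020) = (-2460 + 2*89/76)/(-823) = (-2460 + 2*89*(1/76))*(-1/823) = (-2460 + 89/38)*(-1/823) = -93391/38*(-1/823) = 93391/31274 ≈ 2.9862)
(I + 32865) + q(-138, 163) = (93391/31274 + 32865) + 122 = 1027913401/31274 + 122 = 1031728829/31274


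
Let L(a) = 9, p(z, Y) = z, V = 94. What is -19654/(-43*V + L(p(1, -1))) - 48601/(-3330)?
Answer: 7066369/362970 ≈ 19.468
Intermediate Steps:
-19654/(-43*V + L(p(1, -1))) - 48601/(-3330) = -19654/(-43*94 + 9) - 48601/(-3330) = -19654/(-4042 + 9) - 48601*(-1/3330) = -19654/(-4033) + 48601/3330 = -19654*(-1/4033) + 48601/3330 = 19654/4033 + 48601/3330 = 7066369/362970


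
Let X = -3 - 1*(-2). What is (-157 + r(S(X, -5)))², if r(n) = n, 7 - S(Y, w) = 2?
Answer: 23104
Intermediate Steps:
X = -1 (X = -3 + 2 = -1)
S(Y, w) = 5 (S(Y, w) = 7 - 1*2 = 7 - 2 = 5)
(-157 + r(S(X, -5)))² = (-157 + 5)² = (-152)² = 23104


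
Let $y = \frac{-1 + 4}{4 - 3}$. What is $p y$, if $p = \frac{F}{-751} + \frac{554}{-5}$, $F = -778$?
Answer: $- \frac{1236492}{3755} \approx -329.29$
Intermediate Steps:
$p = - \frac{412164}{3755}$ ($p = - \frac{778}{-751} + \frac{554}{-5} = \left(-778\right) \left(- \frac{1}{751}\right) + 554 \left(- \frac{1}{5}\right) = \frac{778}{751} - \frac{554}{5} = - \frac{412164}{3755} \approx -109.76$)
$y = 3$ ($y = \frac{3}{1} = 3 \cdot 1 = 3$)
$p y = \left(- \frac{412164}{3755}\right) 3 = - \frac{1236492}{3755}$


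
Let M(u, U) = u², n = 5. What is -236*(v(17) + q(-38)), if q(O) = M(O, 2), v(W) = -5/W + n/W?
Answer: -340784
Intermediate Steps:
v(W) = 0 (v(W) = -5/W + 5/W = 0)
q(O) = O²
-236*(v(17) + q(-38)) = -236*(0 + (-38)²) = -236*(0 + 1444) = -236*1444 = -340784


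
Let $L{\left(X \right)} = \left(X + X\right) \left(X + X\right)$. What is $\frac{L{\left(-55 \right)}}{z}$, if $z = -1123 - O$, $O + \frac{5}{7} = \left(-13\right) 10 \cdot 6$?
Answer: $- \frac{21175}{599} \approx -35.351$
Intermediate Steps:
$O = - \frac{5465}{7}$ ($O = - \frac{5}{7} + \left(-13\right) 10 \cdot 6 = - \frac{5}{7} - 780 = - \frac{5465}{7} \approx -780.71$)
$L{\left(X \right)} = 4 X^{2}$ ($L{\left(X \right)} = 2 X 2 X = 4 X^{2}$)
$z = - \frac{2396}{7}$ ($z = -1123 - - \frac{5465}{7} = -1123 + \frac{5465}{7} = - \frac{2396}{7} \approx -342.29$)
$\frac{L{\left(-55 \right)}}{z} = \frac{4 \left(-55\right)^{2}}{- \frac{2396}{7}} = 4 \cdot 3025 \left(- \frac{7}{2396}\right) = 12100 \left(- \frac{7}{2396}\right) = - \frac{21175}{599}$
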